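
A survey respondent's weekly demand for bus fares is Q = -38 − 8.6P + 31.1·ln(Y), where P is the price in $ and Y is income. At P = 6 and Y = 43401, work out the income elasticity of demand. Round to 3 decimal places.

0.128

At P = 6, Y = 43401: Q = 242.493.
Holding P constant, ∂Q/∂Y = 31.1/Y = 0.000716573.
η_Y = (∂Q/∂Y)·(Y/Q) = 0.000716573 × (43401/242.493) = 0.128.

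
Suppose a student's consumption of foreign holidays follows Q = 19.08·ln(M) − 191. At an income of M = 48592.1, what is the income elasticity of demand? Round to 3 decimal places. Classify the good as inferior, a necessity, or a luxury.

1.281 (luxury)

At M = 48592.1: Q = 14.896.
dQ/dM = 19.08/M = 0.000392656 at this income.
η = (dQ/dM)·(M/Q) = 0.000392656 × (48592.1/14.896) = 1.281.
Since η > 1, the good is a luxury.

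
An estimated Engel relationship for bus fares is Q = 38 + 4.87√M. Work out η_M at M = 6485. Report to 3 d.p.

At M = 6485: Q = 430.179.
dQ/dM = 4.87/(2√M) = 0.0302374 at this income.
η = (dQ/dM)·(M/Q) = 0.0302374 × (6485/430.179) = 0.456.

0.456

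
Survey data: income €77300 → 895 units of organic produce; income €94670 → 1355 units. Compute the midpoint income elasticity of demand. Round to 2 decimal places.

2.02

ΔQ = 1355 − 895 = 460; midpoint Q̄ = (895 + 1355)/2 = 1125.
ΔI = 94670 − 77300 = 17370; midpoint Ī = (77300 + 94670)/2 = 85985.
η = (ΔQ/Q̄) ÷ (ΔI/Ī) = (460/1125) ÷ (17370/85985) = 2.02.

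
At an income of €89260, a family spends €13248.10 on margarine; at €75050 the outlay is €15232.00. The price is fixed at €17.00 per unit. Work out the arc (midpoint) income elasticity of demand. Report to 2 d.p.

With a constant price, Q₁ = 13248.10/17.00 = 779.300 and Q₂ = 15232.00/17.00 = 896.000 (equivalently, work directly with expenditure since P cancels).
Midpoint %ΔQ = (15232.00 − 13248.10)/14240.05 = 0.13932; midpoint %ΔI = (75050 − 89260)/82155 = -0.17297.
η = 0.13932 / -0.17297 = -0.81.

-0.81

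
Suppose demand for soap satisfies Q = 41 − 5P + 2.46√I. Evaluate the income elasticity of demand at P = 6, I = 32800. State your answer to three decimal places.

0.488

At P = 6, I = 32800: Q = 456.525.
Holding P constant, ∂Q/∂I = 2.46/(2√I) = 0.00679154.
η_I = (∂Q/∂I)·(I/Q) = 0.00679154 × (32800/456.525) = 0.488.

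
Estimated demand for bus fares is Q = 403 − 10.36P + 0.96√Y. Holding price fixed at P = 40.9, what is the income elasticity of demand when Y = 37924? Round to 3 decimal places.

0.562

At P = 40.9, Y = 37924: Q = 166.227.
Holding P constant, ∂Q/∂Y = 0.96/(2√Y) = 0.00246481.
η_Y = (∂Q/∂Y)·(Y/Q) = 0.00246481 × (37924/166.227) = 0.562.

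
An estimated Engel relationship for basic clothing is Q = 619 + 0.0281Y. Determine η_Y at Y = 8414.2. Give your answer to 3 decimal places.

0.276

At Y = 8414.2: Q = 855.439.
dQ/dY = 0.0281.
η = (dQ/dY)·(Y/Q) = 0.0281 × (8414.2/855.439) = 0.276.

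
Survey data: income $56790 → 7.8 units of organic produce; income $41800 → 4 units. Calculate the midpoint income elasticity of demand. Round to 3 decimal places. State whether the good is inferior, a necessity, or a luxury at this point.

ΔQ = 4 − 7.8 = -3.8; midpoint Q̄ = (7.8 + 4)/2 = 5.9.
ΔI = 41800 − 56790 = -14990; midpoint Ī = (56790 + 41800)/2 = 49295.
η = (ΔQ/Q̄) ÷ (ΔI/Ī) = (-3.8/5.9) ÷ (-14990/49295) = 2.118.
η > 1 ⇒ luxury.

2.118 (luxury)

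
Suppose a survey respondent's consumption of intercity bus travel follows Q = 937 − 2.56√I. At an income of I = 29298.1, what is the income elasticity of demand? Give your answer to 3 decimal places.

At I = 29298.1: Q = 498.813.
dQ/dI = -2.56/(2√I) = -0.00747808 at this income.
η = (dQ/dI)·(I/Q) = -0.00747808 × (29298.1/498.813) = -0.439.

-0.439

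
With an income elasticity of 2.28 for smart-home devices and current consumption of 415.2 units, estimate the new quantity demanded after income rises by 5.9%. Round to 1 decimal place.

471.1

%ΔQ ≈ η × %ΔI = 2.28 × 5.9% = 13.452%.
New Q ≈ 415.2 × (1 + 0.13452) = 471.1.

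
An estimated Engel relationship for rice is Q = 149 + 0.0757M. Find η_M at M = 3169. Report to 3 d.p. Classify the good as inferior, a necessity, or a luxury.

0.617 (necessity)

At M = 3169: Q = 388.893.
dQ/dM = 0.0757.
η = (dQ/dM)·(M/Q) = 0.0757 × (3169/388.893) = 0.617.
Since 0 < η < 1, the good is a necessity.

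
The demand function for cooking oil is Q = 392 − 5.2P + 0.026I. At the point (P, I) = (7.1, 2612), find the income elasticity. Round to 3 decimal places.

At P = 7.1, I = 2612: Q = 422.992.
Holding P constant, ∂Q/∂I = 0.026.
η_I = (∂Q/∂I)·(I/Q) = 0.026 × (2612/422.992) = 0.161.

0.161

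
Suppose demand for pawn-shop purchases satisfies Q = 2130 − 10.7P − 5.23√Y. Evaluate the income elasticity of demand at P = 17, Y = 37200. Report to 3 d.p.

At P = 17, Y = 37200: Q = 939.374.
Holding P constant, ∂Q/∂Y = -5.23/(2√Y) = -0.0135581.
η_Y = (∂Q/∂Y)·(Y/Q) = -0.0135581 × (37200/939.374) = -0.537.

-0.537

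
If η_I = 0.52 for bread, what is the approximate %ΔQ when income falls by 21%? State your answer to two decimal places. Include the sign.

-10.92%

%ΔQ ≈ η × %ΔI = 0.52 × (-21%) = -10.92%.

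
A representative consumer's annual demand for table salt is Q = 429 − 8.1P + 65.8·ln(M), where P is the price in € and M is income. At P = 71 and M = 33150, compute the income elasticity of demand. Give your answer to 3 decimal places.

At P = 71, M = 33150: Q = 538.799.
Holding P constant, ∂Q/∂M = 65.8/M = 0.00198492.
η_M = (∂Q/∂M)·(M/Q) = 0.00198492 × (33150/538.799) = 0.122.

0.122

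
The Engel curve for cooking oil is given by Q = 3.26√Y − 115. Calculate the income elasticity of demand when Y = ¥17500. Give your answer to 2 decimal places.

At Y = 17500: Q = 316.257.
dQ/dY = 3.26/(2√Y) = 0.0123216 at this income.
η = (dQ/dY)·(Y/Q) = 0.0123216 × (17500/316.257) = 0.68.

0.68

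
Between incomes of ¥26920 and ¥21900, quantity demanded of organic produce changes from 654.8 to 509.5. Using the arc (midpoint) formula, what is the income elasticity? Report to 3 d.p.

1.214

ΔQ = 509.5 − 654.8 = -145.3; midpoint Q̄ = (654.8 + 509.5)/2 = 582.15.
ΔI = 21900 − 26920 = -5020; midpoint Ī = (26920 + 21900)/2 = 24410.
η = (ΔQ/Q̄) ÷ (ΔI/Ī) = (-145.3/582.15) ÷ (-5020/24410) = 1.214.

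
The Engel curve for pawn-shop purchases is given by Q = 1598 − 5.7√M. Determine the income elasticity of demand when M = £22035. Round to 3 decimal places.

At M = 22035: Q = 751.881.
dQ/dM = -5.7/(2√M) = -0.0191994 at this income.
η = (dQ/dM)·(M/Q) = -0.0191994 × (22035/751.881) = -0.563.

-0.563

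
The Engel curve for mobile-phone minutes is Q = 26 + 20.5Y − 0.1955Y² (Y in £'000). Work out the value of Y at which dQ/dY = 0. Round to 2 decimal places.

52.43

dQ/dY = 20.5 − 0.391Y.
The good is inferior where dQ/dY < 0. Setting dQ/dY = 0 gives Y = 20.5 / 0.391 = 52.43.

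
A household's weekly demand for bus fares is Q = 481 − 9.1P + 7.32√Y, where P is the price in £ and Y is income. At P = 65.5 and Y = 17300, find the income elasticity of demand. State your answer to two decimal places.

0.57

At P = 65.5, Y = 17300: Q = 847.746.
Holding P constant, ∂Q/∂Y = 7.32/(2√Y) = 0.0278265.
η_Y = (∂Q/∂Y)·(Y/Q) = 0.0278265 × (17300/847.746) = 0.57.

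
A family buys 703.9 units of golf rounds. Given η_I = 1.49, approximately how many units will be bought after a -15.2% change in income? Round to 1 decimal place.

%ΔQ ≈ η × %ΔI = 1.49 × (-15.2%) = -22.648%.
New Q ≈ 703.9 × (1 − 0.22648) = 544.5.

544.5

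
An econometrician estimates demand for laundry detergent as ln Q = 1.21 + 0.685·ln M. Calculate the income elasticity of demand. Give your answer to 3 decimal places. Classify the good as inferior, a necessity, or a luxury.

In a log-linear demand, the coefficient on ln M is the income elasticity.
So η = 0.685.
0 < η < 1 ⇒ necessity.

0.685 (necessity)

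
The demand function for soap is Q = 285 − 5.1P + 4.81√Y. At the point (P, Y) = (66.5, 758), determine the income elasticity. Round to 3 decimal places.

0.846

At P = 66.5, Y = 758: Q = 78.278.
Holding P constant, ∂Q/∂Y = 4.81/(2√Y) = 0.0873535.
η_Y = (∂Q/∂Y)·(Y/Q) = 0.0873535 × (758/78.278) = 0.846.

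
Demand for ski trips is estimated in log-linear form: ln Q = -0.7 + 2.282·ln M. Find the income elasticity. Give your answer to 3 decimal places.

2.282

In a log-linear demand, the coefficient on ln M is the income elasticity.
So η = 2.282.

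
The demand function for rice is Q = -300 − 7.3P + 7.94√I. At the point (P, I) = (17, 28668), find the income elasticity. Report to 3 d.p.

0.730

At P = 17, I = 28668: Q = 920.271.
Holding P constant, ∂Q/∂I = 7.94/(2√I) = 0.0234472.
η_I = (∂Q/∂I)·(I/Q) = 0.0234472 × (28668/920.271) = 0.730.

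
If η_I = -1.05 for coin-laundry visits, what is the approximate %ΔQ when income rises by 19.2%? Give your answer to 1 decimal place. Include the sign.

%ΔQ ≈ η × %ΔI = -1.05 × 19.2% = -20.2%.

-20.2%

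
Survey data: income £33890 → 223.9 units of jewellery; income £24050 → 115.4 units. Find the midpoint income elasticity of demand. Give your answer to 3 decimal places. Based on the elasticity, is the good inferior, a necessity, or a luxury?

ΔQ = 115.4 − 223.9 = -108.5; midpoint Q̄ = (223.9 + 115.4)/2 = 169.65.
ΔI = 24050 − 33890 = -9840; midpoint Ī = (33890 + 24050)/2 = 28970.
η = (ΔQ/Q̄) ÷ (ΔI/Ī) = (-108.5/169.65) ÷ (-9840/28970) = 1.883.
η > 1 ⇒ luxury.

1.883 (luxury)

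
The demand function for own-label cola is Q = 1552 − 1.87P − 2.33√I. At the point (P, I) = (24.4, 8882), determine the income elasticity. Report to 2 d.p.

-0.09

At P = 24.4, I = 8882: Q = 1286.783.
Holding P constant, ∂Q/∂I = -2.33/(2√I) = -0.0123615.
η_I = (∂Q/∂I)·(I/Q) = -0.0123615 × (8882/1286.783) = -0.09.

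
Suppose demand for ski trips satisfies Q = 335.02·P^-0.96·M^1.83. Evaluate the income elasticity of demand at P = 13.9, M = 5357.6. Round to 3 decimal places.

1.830

For a multiplicative demand Q = A·P^α·M^β, the income elasticity is β everywhere.
Here β = 1.83, so η = 1.830.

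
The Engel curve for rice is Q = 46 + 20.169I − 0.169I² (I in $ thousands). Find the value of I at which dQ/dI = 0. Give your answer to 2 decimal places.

59.67

dQ/dI = 20.169 − 0.338I.
The good is inferior where dQ/dI < 0. Setting dQ/dI = 0 gives I = 20.169 / 0.338 = 59.67.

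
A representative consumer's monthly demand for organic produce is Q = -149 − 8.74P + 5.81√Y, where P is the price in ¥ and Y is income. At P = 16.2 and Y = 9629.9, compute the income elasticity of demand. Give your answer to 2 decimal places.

1.02

At P = 16.2, Y = 9629.9: Q = 279.559.
Holding P constant, ∂Q/∂Y = 5.81/(2√Y) = 0.029603.
η_Y = (∂Q/∂Y)·(Y/Q) = 0.029603 × (9629.9/279.559) = 1.02.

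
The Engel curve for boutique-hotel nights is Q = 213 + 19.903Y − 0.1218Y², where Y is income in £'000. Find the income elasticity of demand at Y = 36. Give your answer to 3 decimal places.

0.519

At Y = 36: Q = 771.6552.
dQ/dY = 19.903 − 0.2436Y = 11.13340.
η = (dQ/dY)·(Y/Q) = 11.13340 × (36/771.6552) = 0.519.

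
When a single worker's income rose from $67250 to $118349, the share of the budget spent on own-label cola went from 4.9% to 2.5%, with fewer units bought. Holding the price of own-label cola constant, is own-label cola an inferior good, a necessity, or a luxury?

Quantity demanded falls as income rises, so η < 0.

inferior good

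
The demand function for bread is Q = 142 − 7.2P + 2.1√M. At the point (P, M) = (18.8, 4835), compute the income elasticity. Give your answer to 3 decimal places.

At P = 18.8, M = 4835: Q = 152.662.
Holding P constant, ∂Q/∂M = 2.1/(2√M) = 0.0151005.
η_M = (∂Q/∂M)·(M/Q) = 0.0151005 × (4835/152.662) = 0.478.

0.478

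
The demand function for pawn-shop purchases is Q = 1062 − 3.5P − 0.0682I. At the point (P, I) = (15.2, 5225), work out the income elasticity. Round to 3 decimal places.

At P = 15.2, I = 5225: Q = 652.455.
Holding P constant, ∂Q/∂I = −0.0682.
η_I = (∂Q/∂I)·(I/Q) = -0.0682 × (5225/652.455) = -0.546.

-0.546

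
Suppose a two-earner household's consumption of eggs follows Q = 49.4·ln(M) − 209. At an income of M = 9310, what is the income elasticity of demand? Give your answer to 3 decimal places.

At M = 9310: Q = 242.459.
dQ/dM = 49.4/M = 0.00530612 at this income.
η = (dQ/dM)·(M/Q) = 0.00530612 × (9310/242.459) = 0.204.

0.204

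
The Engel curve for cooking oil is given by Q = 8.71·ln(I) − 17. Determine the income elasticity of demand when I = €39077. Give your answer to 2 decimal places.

0.12

At I = 39077: Q = 75.093.
dQ/dI = 8.71/I = 0.000222893 at this income.
η = (dQ/dI)·(I/Q) = 0.000222893 × (39077/75.093) = 0.12.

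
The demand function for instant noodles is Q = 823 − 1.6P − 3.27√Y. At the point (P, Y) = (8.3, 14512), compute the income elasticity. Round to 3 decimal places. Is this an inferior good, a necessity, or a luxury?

-0.474 (inferior good)

At P = 8.3, Y = 14512: Q = 415.797.
Holding P constant, ∂Q/∂Y = -3.27/(2√Y) = -0.0135723.
η_Y = (∂Q/∂Y)·(Y/Q) = -0.0135723 × (14512/415.797) = -0.474.
Since η < 0, this is an inferior good.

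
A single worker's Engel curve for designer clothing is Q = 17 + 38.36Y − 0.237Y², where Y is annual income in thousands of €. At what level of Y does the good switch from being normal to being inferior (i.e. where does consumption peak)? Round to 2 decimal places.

dQ/dY = 38.36 − 0.474Y.
The good is inferior where dQ/dY < 0. Setting dQ/dY = 0 gives Y = 38.36 / 0.474 = 80.93.

80.93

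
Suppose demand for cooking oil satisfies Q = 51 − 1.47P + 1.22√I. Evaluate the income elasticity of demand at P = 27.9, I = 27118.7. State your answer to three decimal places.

At P = 27.9, I = 27118.7: Q = 210.894.
Holding P constant, ∂Q/∂I = 1.22/(2√I) = 0.00370421.
η_I = (∂Q/∂I)·(I/Q) = 0.00370421 × (27118.7/210.894) = 0.476.

0.476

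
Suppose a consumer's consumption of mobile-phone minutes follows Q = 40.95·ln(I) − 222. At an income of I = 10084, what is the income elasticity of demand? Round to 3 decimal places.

At I = 10084: Q = 155.506.
dQ/dI = 40.95/I = 0.00406089 at this income.
η = (dQ/dI)·(I/Q) = 0.00406089 × (10084/155.506) = 0.263.

0.263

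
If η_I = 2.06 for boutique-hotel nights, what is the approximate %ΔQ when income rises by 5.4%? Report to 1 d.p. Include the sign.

11.1%

%ΔQ ≈ η × %ΔI = 2.06 × 5.4% = 11.1%.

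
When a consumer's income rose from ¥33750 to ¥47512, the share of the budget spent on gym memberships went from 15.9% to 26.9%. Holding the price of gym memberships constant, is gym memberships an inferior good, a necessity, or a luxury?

luxury

The budget share rises as income rises, so η > 1.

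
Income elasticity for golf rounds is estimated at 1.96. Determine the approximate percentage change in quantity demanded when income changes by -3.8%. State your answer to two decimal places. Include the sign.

-7.45%

%ΔQ ≈ η × %ΔI = 1.96 × (-3.8%) = -7.45%.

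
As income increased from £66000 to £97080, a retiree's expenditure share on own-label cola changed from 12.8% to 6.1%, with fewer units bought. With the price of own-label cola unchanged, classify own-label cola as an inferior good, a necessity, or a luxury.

inferior good

Quantity demanded falls as income rises, so η < 0.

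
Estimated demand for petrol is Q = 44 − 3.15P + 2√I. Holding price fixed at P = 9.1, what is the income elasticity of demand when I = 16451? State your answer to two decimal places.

At P = 9.1, I = 16451: Q = 271.858.
Holding P constant, ∂Q/∂I = 2/(2√I) = 0.00779657.
η_I = (∂Q/∂I)·(I/Q) = 0.00779657 × (16451/271.858) = 0.47.

0.47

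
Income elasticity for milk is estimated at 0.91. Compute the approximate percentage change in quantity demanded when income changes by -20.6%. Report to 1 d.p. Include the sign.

-18.7%

%ΔQ ≈ η × %ΔI = 0.91 × (-20.6%) = -18.7%.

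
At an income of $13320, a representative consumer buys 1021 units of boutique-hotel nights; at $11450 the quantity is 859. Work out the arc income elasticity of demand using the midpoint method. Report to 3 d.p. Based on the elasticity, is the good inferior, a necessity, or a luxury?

ΔQ = 859 − 1021 = -162; midpoint Q̄ = (1021 + 859)/2 = 940.
ΔI = 11450 − 13320 = -1870; midpoint Ī = (13320 + 11450)/2 = 12385.
η = (ΔQ/Q̄) ÷ (ΔI/Ī) = (-162/940) ÷ (-1870/12385) = 1.141.
η > 1 ⇒ luxury.

1.141 (luxury)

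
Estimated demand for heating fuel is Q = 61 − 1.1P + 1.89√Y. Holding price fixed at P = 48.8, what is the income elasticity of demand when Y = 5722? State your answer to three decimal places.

0.476

At P = 48.8, Y = 5722: Q = 150.287.
Holding P constant, ∂Q/∂Y = 1.89/(2√Y) = 0.0124927.
η_Y = (∂Q/∂Y)·(Y/Q) = 0.0124927 × (5722/150.287) = 0.476.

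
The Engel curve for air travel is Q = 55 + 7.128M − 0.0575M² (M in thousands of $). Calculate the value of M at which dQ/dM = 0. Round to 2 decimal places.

61.98

dQ/dM = 7.128 − 0.115M.
The good is inferior where dQ/dM < 0. Setting dQ/dM = 0 gives M = 7.128 / 0.115 = 61.98.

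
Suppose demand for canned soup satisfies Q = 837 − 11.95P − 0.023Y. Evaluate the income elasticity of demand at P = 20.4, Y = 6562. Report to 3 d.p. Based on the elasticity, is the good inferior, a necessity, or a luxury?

At P = 20.4, Y = 6562: Q = 442.294.
Holding P constant, ∂Q/∂Y = −0.023.
η_Y = (∂Q/∂Y)·(Y/Q) = -0.023 × (6562/442.294) = -0.341.
Since η < 0, this is an inferior good.

-0.341 (inferior good)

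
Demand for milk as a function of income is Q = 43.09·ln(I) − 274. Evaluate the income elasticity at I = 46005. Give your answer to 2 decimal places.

At I = 46005: Q = 188.636.
dQ/dI = 43.09/I = 0.000936637 at this income.
η = (dQ/dI)·(I/Q) = 0.000936637 × (46005/188.636) = 0.23.

0.23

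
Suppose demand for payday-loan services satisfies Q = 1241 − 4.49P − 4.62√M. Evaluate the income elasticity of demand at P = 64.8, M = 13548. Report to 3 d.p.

-0.652

At P = 64.8, M = 13548: Q = 412.299.
Holding P constant, ∂Q/∂M = -4.62/(2√M) = -0.0198461.
η_M = (∂Q/∂M)·(M/Q) = -0.0198461 × (13548/412.299) = -0.652.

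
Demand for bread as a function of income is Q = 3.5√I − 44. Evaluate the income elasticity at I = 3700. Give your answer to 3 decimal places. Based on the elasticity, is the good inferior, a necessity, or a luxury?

At I = 3700: Q = 168.897.
dQ/dI = 3.5/(2√I) = 0.0287698 at this income.
η = (dQ/dI)·(I/Q) = 0.0287698 × (3700/168.897) = 0.630.
Since 0 < η < 1, the good is a necessity.

0.630 (necessity)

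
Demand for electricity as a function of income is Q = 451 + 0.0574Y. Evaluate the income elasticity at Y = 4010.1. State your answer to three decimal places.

0.338

At Y = 4010.1: Q = 681.180.
dQ/dY = 0.0574.
η = (dQ/dY)·(Y/Q) = 0.0574 × (4010.1/681.180) = 0.338.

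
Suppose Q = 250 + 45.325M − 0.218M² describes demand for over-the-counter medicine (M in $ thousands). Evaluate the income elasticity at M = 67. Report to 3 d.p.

0.468

At M = 67: Q = 2308.1730.
dQ/dM = 45.325 − 0.436M = 16.11300.
η = (dQ/dM)·(M/Q) = 16.11300 × (67/2308.1730) = 0.468.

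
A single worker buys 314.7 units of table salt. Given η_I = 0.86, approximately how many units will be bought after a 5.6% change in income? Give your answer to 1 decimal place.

%ΔQ ≈ η × %ΔI = 0.86 × 5.6% = 4.816%.
New Q ≈ 314.7 × (1 + 0.04816) = 329.9.

329.9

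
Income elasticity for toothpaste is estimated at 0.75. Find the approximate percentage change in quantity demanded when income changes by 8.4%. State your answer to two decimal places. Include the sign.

%ΔQ ≈ η × %ΔI = 0.75 × 8.4% = 6.30%.

6.30%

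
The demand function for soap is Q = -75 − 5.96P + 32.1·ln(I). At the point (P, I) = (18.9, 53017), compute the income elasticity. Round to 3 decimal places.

At P = 18.9, I = 53017: Q = 161.552.
Holding P constant, ∂Q/∂I = 32.1/I = 0.000605466.
η_I = (∂Q/∂I)·(I/Q) = 0.000605466 × (53017/161.552) = 0.199.

0.199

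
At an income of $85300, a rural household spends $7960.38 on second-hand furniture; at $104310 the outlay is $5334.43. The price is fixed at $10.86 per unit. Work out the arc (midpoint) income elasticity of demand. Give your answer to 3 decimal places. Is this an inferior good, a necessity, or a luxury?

-1.970 (inferior good)

With a constant price, Q₁ = 7960.38/10.86 = 733.000 and Q₂ = 5334.43/10.86 = 491.200 (equivalently, work directly with expenditure since P cancels).
Midpoint %ΔQ = (5334.43 − 7960.38)/6647.41 = -0.39503; midpoint %ΔI = (104310 − 85300)/94805 = 0.20052.
η = -0.39503 / 0.20052 = -1.970.
η < 0 ⇒ inferior good.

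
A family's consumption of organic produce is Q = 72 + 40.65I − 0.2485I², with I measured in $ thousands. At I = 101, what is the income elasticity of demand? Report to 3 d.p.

At I = 101: Q = 1642.7015.
dQ/dI = 40.65 − 0.497I = -9.54700.
η = (dQ/dI)·(I/Q) = -9.54700 × (101/1642.7015) = -0.587.

-0.587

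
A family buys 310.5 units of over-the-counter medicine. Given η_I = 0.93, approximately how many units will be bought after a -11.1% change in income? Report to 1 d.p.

%ΔQ ≈ η × %ΔI = 0.93 × (-11.1%) = -10.323%.
New Q ≈ 310.5 × (1 − 0.10323) = 278.4.

278.4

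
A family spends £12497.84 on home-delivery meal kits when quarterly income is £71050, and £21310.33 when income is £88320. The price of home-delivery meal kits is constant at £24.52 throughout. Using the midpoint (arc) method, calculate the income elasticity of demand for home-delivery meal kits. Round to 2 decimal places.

2.41

With a constant price, Q₁ = 12497.84/24.52 = 509.700 and Q₂ = 21310.33/24.52 = 869.100 (equivalently, work directly with expenditure since P cancels).
Midpoint %ΔQ = (21310.33 − 12497.84)/16904.09 = 0.52132; midpoint %ΔI = (88320 − 71050)/79685 = 0.21673.
η = 0.52132 / 0.21673 = 2.41.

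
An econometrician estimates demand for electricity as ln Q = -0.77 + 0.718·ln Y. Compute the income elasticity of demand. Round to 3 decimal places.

0.718

In a log-linear demand, the coefficient on ln Y is the income elasticity.
So η = 0.718.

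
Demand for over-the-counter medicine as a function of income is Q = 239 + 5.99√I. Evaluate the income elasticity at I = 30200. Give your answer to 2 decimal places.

At I = 30200: Q = 1279.951.
dQ/dI = 5.99/(2√I) = 0.0172343 at this income.
η = (dQ/dI)·(I/Q) = 0.0172343 × (30200/1279.951) = 0.41.

0.41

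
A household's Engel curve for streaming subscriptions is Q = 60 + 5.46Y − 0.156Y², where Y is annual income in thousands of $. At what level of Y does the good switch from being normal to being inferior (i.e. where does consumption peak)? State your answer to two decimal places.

17.50

dQ/dY = 5.46 − 0.312Y.
The good is inferior where dQ/dY < 0. Setting dQ/dY = 0 gives Y = 5.46 / 0.312 = 17.50.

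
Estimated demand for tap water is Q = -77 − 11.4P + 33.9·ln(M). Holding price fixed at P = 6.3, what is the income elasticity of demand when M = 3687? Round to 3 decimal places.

At P = 6.3, M = 3687: Q = 129.586.
Holding P constant, ∂Q/∂M = 33.9/M = 0.00919447.
η_M = (∂Q/∂M)·(M/Q) = 0.00919447 × (3687/129.586) = 0.262.

0.262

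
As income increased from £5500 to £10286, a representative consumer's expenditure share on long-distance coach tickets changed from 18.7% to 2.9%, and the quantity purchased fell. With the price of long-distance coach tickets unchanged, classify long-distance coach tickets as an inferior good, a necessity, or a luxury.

Quantity demanded falls as income rises, so η < 0.

inferior good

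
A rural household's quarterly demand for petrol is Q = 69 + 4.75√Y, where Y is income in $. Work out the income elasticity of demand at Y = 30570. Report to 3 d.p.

At Y = 30570: Q = 899.503.
dQ/dY = 4.75/(2√Y) = 0.0135836 at this income.
η = (dQ/dY)·(Y/Q) = 0.0135836 × (30570/899.503) = 0.462.

0.462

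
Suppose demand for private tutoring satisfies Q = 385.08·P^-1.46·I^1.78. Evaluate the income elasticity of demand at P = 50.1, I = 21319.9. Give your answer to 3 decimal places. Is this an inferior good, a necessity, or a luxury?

1.780 (luxury)

For a multiplicative demand Q = A·P^α·I^β, the income elasticity is β everywhere.
Here β = 1.78, so η = 1.780.
Since η > 1, this is a luxury.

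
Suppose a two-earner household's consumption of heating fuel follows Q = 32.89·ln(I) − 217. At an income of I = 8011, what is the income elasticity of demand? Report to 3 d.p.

At I = 8011: Q = 78.634.
dQ/dI = 32.89/I = 0.0041056 at this income.
η = (dQ/dI)·(I/Q) = 0.0041056 × (8011/78.634) = 0.418.

0.418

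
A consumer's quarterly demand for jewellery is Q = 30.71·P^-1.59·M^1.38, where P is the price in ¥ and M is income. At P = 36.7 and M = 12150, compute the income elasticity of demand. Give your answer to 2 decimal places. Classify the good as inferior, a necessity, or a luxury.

1.38 (luxury)

For a multiplicative demand Q = A·P^α·M^β, the income elasticity is β everywhere.
Here β = 1.38, so η = 1.38.
Since η > 1, this is a luxury.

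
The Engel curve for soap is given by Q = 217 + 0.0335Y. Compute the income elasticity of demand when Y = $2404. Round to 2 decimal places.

0.27

At Y = 2404: Q = 297.534.
dQ/dY = 0.0335.
η = (dQ/dY)·(Y/Q) = 0.0335 × (2404/297.534) = 0.27.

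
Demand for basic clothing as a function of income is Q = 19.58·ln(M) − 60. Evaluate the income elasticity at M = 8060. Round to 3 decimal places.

At M = 8060: Q = 116.116.
dQ/dM = 19.58/M = 0.00242928 at this income.
η = (dQ/dM)·(M/Q) = 0.00242928 × (8060/116.116) = 0.169.

0.169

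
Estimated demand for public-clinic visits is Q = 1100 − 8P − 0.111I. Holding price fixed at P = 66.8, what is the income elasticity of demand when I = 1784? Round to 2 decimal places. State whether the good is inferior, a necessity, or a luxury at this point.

At P = 66.8, I = 1784: Q = 367.576.
Holding P constant, ∂Q/∂I = −0.111.
η_I = (∂Q/∂I)·(I/Q) = -0.111 × (1784/367.576) = -0.54.
Since η < 0, this is an inferior good.

-0.54 (inferior good)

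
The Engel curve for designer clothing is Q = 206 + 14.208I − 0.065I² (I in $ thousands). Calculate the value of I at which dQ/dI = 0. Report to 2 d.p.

109.29

dQ/dI = 14.208 − 0.13I.
The good is inferior where dQ/dI < 0. Setting dQ/dI = 0 gives I = 14.208 / 0.13 = 109.29.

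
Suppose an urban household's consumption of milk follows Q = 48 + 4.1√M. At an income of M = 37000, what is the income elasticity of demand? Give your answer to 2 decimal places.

At M = 37000: Q = 836.651.
dQ/dM = 4.1/(2√M) = 0.0106574 at this income.
η = (dQ/dM)·(M/Q) = 0.0106574 × (37000/836.651) = 0.47.

0.47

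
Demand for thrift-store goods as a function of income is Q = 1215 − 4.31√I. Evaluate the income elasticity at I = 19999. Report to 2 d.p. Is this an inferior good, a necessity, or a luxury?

At I = 19999: Q = 605.489.
dQ/dI = -4.31/(2√I) = -0.0152385 at this income.
η = (dQ/dI)·(I/Q) = -0.0152385 × (19999/605.489) = -0.50.
Since η < 0, the good is an inferior good.

-0.50 (inferior good)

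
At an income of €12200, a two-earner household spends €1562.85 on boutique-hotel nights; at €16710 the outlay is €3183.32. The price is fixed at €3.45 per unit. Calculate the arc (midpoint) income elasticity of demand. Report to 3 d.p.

With a constant price, Q₁ = 1562.85/3.45 = 453.000 and Q₂ = 3183.32/3.45 = 922.701 (equivalently, work directly with expenditure since P cancels).
Midpoint %ΔQ = (3183.32 − 1562.85)/2373.09 = 0.68285; midpoint %ΔI = (16710 − 12200)/14455 = 0.31200.
η = 0.68285 / 0.31200 = 2.189.

2.189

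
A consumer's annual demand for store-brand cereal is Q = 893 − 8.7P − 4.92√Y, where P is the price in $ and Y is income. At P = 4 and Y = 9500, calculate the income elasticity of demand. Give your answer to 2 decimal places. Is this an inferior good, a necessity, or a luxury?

At P = 4, Y = 9500: Q = 378.658.
Holding P constant, ∂Q/∂Y = -4.92/(2√Y) = -0.0252391.
η_Y = (∂Q/∂Y)·(Y/Q) = -0.0252391 × (9500/378.658) = -0.63.
Since η < 0, this is an inferior good.

-0.63 (inferior good)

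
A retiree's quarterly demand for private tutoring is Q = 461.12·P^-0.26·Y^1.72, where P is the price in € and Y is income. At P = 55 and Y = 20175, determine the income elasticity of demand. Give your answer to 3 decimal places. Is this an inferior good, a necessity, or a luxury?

For a multiplicative demand Q = A·P^α·Y^β, the income elasticity is β everywhere.
Here β = 1.72, so η = 1.720.
Since η > 1, this is a luxury.

1.720 (luxury)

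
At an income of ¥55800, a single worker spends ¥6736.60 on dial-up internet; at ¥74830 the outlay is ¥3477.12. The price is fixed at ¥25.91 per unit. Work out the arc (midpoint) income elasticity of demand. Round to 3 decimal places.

With a constant price, Q₁ = 6736.60/25.91 = 260.000 and Q₂ = 3477.12/25.91 = 134.200 (equivalently, work directly with expenditure since P cancels).
Midpoint %ΔQ = (3477.12 − 6736.60)/5106.86 = -0.63826; midpoint %ΔI = (74830 − 55800)/65315 = 0.29136.
η = -0.63826 / 0.29136 = -2.191.

-2.191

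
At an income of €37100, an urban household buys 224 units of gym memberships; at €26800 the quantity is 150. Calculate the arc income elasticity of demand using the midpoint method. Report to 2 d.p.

1.23

ΔQ = 150 − 224 = -74; midpoint Q̄ = (224 + 150)/2 = 187.
ΔI = 26800 − 37100 = -10300; midpoint Ī = (37100 + 26800)/2 = 31950.
η = (ΔQ/Q̄) ÷ (ΔI/Ī) = (-74/187) ÷ (-10300/31950) = 1.23.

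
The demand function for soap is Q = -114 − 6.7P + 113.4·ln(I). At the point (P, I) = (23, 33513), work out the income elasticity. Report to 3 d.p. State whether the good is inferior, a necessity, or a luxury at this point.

0.124 (necessity)

At P = 23, I = 33513: Q = 913.493.
Holding P constant, ∂Q/∂I = 113.4/I = 0.00338376.
η_I = (∂Q/∂I)·(I/Q) = 0.00338376 × (33513/913.493) = 0.124.
Since 0 < η < 1, this is a necessity.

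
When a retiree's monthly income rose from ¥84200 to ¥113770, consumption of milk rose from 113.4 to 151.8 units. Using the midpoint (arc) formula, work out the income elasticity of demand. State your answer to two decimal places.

ΔQ = 151.8 − 113.4 = 38.4; midpoint Q̄ = (113.4 + 151.8)/2 = 132.6.
ΔI = 113770 − 84200 = 29570; midpoint Ī = (84200 + 113770)/2 = 98985.
η = (ΔQ/Q̄) ÷ (ΔI/Ī) = (38.4/132.6) ÷ (29570/98985) = 0.97.

0.97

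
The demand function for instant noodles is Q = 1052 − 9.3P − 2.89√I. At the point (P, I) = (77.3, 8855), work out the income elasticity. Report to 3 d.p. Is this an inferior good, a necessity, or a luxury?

At P = 77.3, I = 8855: Q = 61.158.
Holding P constant, ∂Q/∂I = -2.89/(2√I) = -0.0153558.
η_I = (∂Q/∂I)·(I/Q) = -0.0153558 × (8855/61.158) = -2.223.
Since η < 0, this is an inferior good.

-2.223 (inferior good)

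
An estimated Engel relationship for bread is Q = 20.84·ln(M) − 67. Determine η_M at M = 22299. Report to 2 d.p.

At M = 22299: Q = 141.656.
dQ/dM = 20.84/M = 0.000934571 at this income.
η = (dQ/dM)·(M/Q) = 0.000934571 × (22299/141.656) = 0.15.

0.15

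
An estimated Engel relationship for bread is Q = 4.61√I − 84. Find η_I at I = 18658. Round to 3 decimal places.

At I = 18658: Q = 545.700.
dQ/dI = 4.61/(2√I) = 0.0168748 at this income.
η = (dQ/dI)·(I/Q) = 0.0168748 × (18658/545.700) = 0.577.

0.577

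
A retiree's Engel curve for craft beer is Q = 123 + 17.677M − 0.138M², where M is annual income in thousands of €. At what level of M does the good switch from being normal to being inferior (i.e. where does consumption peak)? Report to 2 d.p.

dQ/dM = 17.677 − 0.276M.
The good is inferior where dQ/dM < 0. Setting dQ/dM = 0 gives M = 17.677 / 0.276 = 64.05.

64.05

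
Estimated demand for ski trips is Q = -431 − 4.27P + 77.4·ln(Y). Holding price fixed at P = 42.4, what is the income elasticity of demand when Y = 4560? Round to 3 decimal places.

1.932

At P = 42.4, Y = 4560: Q = 40.053.
Holding P constant, ∂Q/∂Y = 77.4/Y = 0.0169737.
η_Y = (∂Q/∂Y)·(Y/Q) = 0.0169737 × (4560/40.053) = 1.932.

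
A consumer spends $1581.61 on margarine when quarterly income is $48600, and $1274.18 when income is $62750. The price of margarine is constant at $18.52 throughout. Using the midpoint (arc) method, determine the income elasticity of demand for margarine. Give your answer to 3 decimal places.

-0.847

With a constant price, Q₁ = 1581.61/18.52 = 85.400 and Q₂ = 1274.18/18.52 = 68.800 (equivalently, work directly with expenditure since P cancels).
Midpoint %ΔQ = (1274.18 − 1581.61)/1427.90 = -0.21530; midpoint %ΔI = (62750 − 48600)/55675 = 0.25415.
η = -0.21530 / 0.25415 = -0.847.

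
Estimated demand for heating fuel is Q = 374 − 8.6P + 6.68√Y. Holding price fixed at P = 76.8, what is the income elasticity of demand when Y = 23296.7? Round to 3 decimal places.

At P = 76.8, Y = 23296.7: Q = 733.106.
Holding P constant, ∂Q/∂Y = 6.68/(2√Y) = 0.0218826.
η_Y = (∂Q/∂Y)·(Y/Q) = 0.0218826 × (23296.7/733.106) = 0.695.

0.695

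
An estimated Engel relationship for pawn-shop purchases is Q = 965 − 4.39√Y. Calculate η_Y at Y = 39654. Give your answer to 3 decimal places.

At Y = 39654: Q = 90.806.
dQ/dY = -4.39/(2√Y) = -0.0110228 at this income.
η = (dQ/dY)·(Y/Q) = -0.0110228 × (39654/90.806) = -4.814.

-4.814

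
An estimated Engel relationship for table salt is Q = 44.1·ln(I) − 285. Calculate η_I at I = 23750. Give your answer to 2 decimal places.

At I = 23750: Q = 159.322.
dQ/dI = 44.1/I = 0.00185684 at this income.
η = (dQ/dI)·(I/Q) = 0.00185684 × (23750/159.322) = 0.28.

0.28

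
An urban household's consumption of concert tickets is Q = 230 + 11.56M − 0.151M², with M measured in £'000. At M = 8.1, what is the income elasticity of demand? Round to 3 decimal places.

0.235

At M = 8.1: Q = 313.7289.
dQ/dM = 11.56 − 0.302M = 9.11380.
η = (dQ/dM)·(M/Q) = 9.11380 × (8.1/313.7289) = 0.235.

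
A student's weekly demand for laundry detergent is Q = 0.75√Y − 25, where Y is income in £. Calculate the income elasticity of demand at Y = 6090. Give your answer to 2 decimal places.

At Y = 6090: Q = 33.529.
dQ/dY = 0.75/(2√Y) = 0.00480532 at this income.
η = (dQ/dY)·(Y/Q) = 0.00480532 × (6090/33.529) = 0.87.

0.87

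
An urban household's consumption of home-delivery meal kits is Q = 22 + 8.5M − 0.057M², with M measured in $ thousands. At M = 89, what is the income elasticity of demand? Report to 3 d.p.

At M = 89: Q = 327.0030.
dQ/dM = 8.5 − 0.114M = -1.64600.
η = (dQ/dM)·(M/Q) = -1.64600 × (89/327.0030) = -0.448.

-0.448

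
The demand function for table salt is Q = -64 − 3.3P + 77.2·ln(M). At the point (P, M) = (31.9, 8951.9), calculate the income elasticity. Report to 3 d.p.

At P = 31.9, M = 8951.9: Q = 533.221.
Holding P constant, ∂Q/∂M = 77.2/M = 0.00862387.
η_M = (∂Q/∂M)·(M/Q) = 0.00862387 × (8951.9/533.221) = 0.145.

0.145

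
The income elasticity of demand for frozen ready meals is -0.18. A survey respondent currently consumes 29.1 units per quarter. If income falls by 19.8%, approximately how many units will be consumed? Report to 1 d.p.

%ΔQ ≈ η × %ΔI = -0.18 × (-19.8%) = 3.564%.
New Q ≈ 29.1 × (1 + 0.03564) = 30.1.

30.1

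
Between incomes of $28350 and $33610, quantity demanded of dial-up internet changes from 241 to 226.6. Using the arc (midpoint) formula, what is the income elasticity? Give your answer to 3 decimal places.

ΔQ = 226.6 − 241 = -14.4; midpoint Q̄ = (241 + 226.6)/2 = 233.8.
ΔI = 33610 − 28350 = 5260; midpoint Ī = (28350 + 33610)/2 = 30980.
η = (ΔQ/Q̄) ÷ (ΔI/Ī) = (-14.4/233.8) ÷ (5260/30980) = -0.363.

-0.363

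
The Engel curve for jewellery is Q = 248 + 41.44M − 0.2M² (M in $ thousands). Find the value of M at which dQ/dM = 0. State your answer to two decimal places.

103.60

dQ/dM = 41.44 − 0.4M.
The good is inferior where dQ/dM < 0. Setting dQ/dM = 0 gives M = 41.44 / 0.4 = 103.60.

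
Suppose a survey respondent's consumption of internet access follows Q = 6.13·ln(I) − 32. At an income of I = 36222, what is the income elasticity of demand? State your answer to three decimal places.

0.189

At I = 36222: Q = 32.349.
dQ/dI = 6.13/I = 0.000169234 at this income.
η = (dQ/dI)·(I/Q) = 0.000169234 × (36222/32.349) = 0.189.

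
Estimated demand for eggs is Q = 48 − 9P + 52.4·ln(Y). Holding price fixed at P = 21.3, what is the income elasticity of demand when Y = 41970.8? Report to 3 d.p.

At P = 21.3, Y = 41970.8: Q = 414.084.
Holding P constant, ∂Q/∂Y = 52.4/Y = 0.00124849.
η_Y = (∂Q/∂Y)·(Y/Q) = 0.00124849 × (41970.8/414.084) = 0.127.

0.127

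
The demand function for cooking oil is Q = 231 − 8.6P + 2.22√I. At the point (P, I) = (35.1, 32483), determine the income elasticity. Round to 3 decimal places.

At P = 35.1, I = 32483: Q = 329.252.
Holding P constant, ∂Q/∂I = 2.22/(2√I) = 0.00615878.
η_I = (∂Q/∂I)·(I/Q) = 0.00615878 × (32483/329.252) = 0.608.

0.608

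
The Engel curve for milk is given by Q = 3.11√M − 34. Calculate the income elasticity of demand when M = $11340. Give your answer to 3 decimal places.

At M = 11340: Q = 297.182.
dQ/dM = 3.11/(2√M) = 0.0146024 at this income.
η = (dQ/dM)·(M/Q) = 0.0146024 × (11340/297.182) = 0.557.

0.557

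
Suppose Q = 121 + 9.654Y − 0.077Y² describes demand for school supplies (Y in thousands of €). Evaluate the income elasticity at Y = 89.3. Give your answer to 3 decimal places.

-0.992

At Y = 89.3: Q = 369.0665.
dQ/dY = 9.654 − 0.154Y = -4.09820.
η = (dQ/dY)·(Y/Q) = -4.09820 × (89.3/369.0665) = -0.992.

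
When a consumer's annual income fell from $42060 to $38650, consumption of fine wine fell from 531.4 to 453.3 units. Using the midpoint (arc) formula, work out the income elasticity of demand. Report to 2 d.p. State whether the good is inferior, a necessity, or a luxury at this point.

ΔQ = 453.3 − 531.4 = -78.1; midpoint Q̄ = (531.4 + 453.3)/2 = 492.35.
ΔI = 38650 − 42060 = -3410; midpoint Ī = (42060 + 38650)/2 = 40355.
η = (ΔQ/Q̄) ÷ (ΔI/Ī) = (-78.1/492.35) ÷ (-3410/40355) = 1.88.
η > 1 ⇒ luxury.

1.88 (luxury)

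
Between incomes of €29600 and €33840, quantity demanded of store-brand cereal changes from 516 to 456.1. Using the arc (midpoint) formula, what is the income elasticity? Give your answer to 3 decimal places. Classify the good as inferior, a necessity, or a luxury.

ΔQ = 456.1 − 516 = -59.9; midpoint Q̄ = (516 + 456.1)/2 = 486.05.
ΔI = 33840 − 29600 = 4240; midpoint Ī = (29600 + 33840)/2 = 31720.
η = (ΔQ/Q̄) ÷ (ΔI/Ī) = (-59.9/486.05) ÷ (4240/31720) = -0.922.
η < 0 ⇒ inferior good.

-0.922 (inferior good)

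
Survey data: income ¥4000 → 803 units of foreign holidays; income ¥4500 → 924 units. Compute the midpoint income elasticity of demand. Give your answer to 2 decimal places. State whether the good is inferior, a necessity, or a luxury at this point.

ΔQ = 924 − 803 = 121; midpoint Q̄ = (803 + 924)/2 = 863.5.
ΔI = 4500 − 4000 = 500; midpoint Ī = (4000 + 4500)/2 = 4250.
η = (ΔQ/Q̄) ÷ (ΔI/Ī) = (121/863.5) ÷ (500/4250) = 1.19.
η > 1 ⇒ luxury.

1.19 (luxury)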